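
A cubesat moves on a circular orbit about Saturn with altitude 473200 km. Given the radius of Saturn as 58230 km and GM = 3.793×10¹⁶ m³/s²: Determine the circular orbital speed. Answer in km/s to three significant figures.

r = 58230 + 473200 = 531430 km = 5.3143×10⁸ m.
For a circular orbit v = √(μ/r) = √(3.793×10¹⁶ / 5.314×10⁸) = √(7.137×10⁷) = 8448 m/s.
That is 8.448 km/s.

v ≈ 8.45 km/s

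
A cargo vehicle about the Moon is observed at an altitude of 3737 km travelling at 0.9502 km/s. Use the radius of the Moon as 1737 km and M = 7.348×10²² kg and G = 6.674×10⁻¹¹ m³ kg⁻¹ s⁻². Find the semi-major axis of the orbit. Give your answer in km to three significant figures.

μ = GM = 6.674×10⁻¹¹ × 7.348×10²² = 4.904×10¹² m³/s².
r = 1737 + 3737 = 5474.0 km = 5.474×10⁶ m.
Vis-viva rearranged: 1/a = 2/r − v²/μ = 3.654×10⁻⁷ − 1.841×10⁻⁷ = 1.813×10⁻⁷ m⁻¹.
a = 5.517×10⁶ m = 5517.1 km.

a ≈ 5520 km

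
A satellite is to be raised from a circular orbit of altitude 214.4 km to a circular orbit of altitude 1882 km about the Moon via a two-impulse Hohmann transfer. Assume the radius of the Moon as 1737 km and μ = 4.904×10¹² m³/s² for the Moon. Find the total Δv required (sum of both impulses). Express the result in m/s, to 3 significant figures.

Δv_total ≈ 411 m/s

r₁ = 1737 + 214.4 = 1951.4 km = 1.9514×10⁶ m.
r₂ = 1737 + 1882 = 3619.0 km = 3.6190×10⁶ m.
Transfer ellipse a_t = (r₁ + r₂)/2 = 2.785×10⁶ m.
At r₁: circular v_c1 = √(μ/r₁) = 1585 m/s; transfer-perilune v_p = √[μ(2/r₁ − 1/a_t)] = 1807 m/s.
Δv₁ = v_p − v_c1 = 221.8 m/s.
At r₂: circular v_c2 = √(μ/r₂) = 1164 m/s; transfer-apolune v_a = √[μ(2/r₂ − 1/a_t)] = 974.4 m/s.
Δv₂ = v_c2 − v_a = 189.7 m/s.
Total Δv = Δv₁ + Δv₂ = 411.5 m/s.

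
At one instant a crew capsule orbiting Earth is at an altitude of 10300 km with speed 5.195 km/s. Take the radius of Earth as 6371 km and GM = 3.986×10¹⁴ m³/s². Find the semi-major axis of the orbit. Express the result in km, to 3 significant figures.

a ≈ 19100 km

r = 6371 + 10300 = 16671 km = 1.667×10⁷ m.
Specific orbital energy ε = v²/2 − μ/r = (5195)²/2 − 3.986×10¹⁴/1.667×10⁷ = -1.042×10⁷ J/kg.
Since ε = −μ/(2a), a = −μ/(2ε) = 1.913×10⁷ m = 19134 km.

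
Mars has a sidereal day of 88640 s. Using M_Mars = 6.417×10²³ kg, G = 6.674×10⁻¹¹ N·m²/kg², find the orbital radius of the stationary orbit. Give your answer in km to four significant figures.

μ = GM = 6.674×10⁻¹¹ × 6.417×10²³ = 4.283×10¹³ m³/s².
A synchronous orbit has period T, so by Kepler's third law a = (μT²/4π²)^(1/3).
μT²/4π² = 4.283×10¹³ × (8.864×10⁴)² / 39.48 = 8.524×10²¹ m³.
a = 2.043×10⁷ m = 20427 km.

r_sync ≈ 20430 km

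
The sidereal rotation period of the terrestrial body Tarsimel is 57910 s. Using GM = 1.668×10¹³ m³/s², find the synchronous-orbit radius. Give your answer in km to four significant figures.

A synchronous orbit has period T, so by Kepler's third law a = (μT²/4π²)^(1/3).
μT²/4π² = 1.668×10¹³ × (5.791×10⁴)² / 39.48 = 1.417×10²¹ m³.
a = 1.123×10⁷ m = 11232 km.

r_sync ≈ 11230 km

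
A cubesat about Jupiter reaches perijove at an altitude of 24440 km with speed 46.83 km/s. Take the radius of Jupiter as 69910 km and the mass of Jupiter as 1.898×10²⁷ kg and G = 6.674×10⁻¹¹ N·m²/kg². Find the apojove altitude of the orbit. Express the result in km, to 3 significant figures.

apojove altitude ≈ 3.51×10⁵ km

μ = GM = 6.674×10⁻¹¹ × 1.898×10²⁷ = 1.267×10¹⁷ m³/s².
r_p = 69910 + 24440 = 94350 km = 9.435×10⁷ m.
Specific energy ε = v²/2 − μ/r = -2.461×10⁸ J/kg, so a = −μ/(2ε) = 2.574×10⁸ m.
The apsides satisfy r_p + r_a = 2a, so the apojove radius is 2a − r_p = 4.205×10⁸ m = 4.2046×10⁵ km.
Apojove altitude = 4.2046×10⁵ − 69910 = 3.5055×10⁵ km.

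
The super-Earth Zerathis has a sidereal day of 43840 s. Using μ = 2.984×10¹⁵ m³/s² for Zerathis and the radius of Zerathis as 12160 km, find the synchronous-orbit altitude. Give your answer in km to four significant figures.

h_sync ≈ 40410 km

A synchronous orbit has period T, so by Kepler's third law a = (μT²/4π²)^(1/3).
μT²/4π² = 2.984×10¹⁵ × (4.384×10⁴)² / 39.48 = 1.453×10²³ m³.
a = 5.257×10⁷ m = 52569 km.
Altitude h = a − R = 52569 − 12160 = 40409 km.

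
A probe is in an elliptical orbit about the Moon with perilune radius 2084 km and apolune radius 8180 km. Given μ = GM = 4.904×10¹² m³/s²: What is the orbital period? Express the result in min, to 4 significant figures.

T ≈ 549.8 min

Semi-major axis a = (r_p + r_a)/2 = (2084.0 + 8180.0)/2 = 5132.0 km = 5.132×10⁶ m.
By Kepler's third law T = 2π√(a³/μ) = 2π × 5.250×10³ = 3.299×10⁴ s.
= 549.8 min.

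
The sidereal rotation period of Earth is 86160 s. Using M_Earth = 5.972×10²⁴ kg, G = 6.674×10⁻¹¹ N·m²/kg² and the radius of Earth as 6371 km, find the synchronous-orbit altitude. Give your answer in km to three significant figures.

μ = GM = 6.674×10⁻¹¹ × 5.972×10²⁴ = 3.986×10¹⁴ m³/s².
A synchronous orbit has period T, so by Kepler's third law a = (μT²/4π²)^(1/3).
μT²/4π² = 3.986×10¹⁴ × (8.616×10⁴)² / 39.48 = 7.495×10²² m³.
a = 4.216×10⁷ m = 42162 km.
Altitude h = a − R = 42162 − 6371 = 35791 km.

h_sync ≈ 35800 km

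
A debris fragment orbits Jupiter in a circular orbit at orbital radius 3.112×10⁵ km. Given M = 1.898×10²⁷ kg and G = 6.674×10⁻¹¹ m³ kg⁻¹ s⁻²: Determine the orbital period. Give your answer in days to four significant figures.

μ = GM = 6.674×10⁻¹¹ × 1.898×10²⁷ = 1.267×10¹⁷ m³/s².
r = 3.112×10⁵ km = 3.112×10⁸ m.
Kepler's third law: T = 2π√(r³/μ) = 2π√((3.112×10⁸)³ / 1.267×10¹⁷).
r³/μ = 2.379×10⁸ s², so T = 2π × 1.542×10⁴ = 9.692×10⁴ s.
Converting: 9.692×10⁴ s ÷ 86400 = 1.122 days.

T ≈ 1.122 days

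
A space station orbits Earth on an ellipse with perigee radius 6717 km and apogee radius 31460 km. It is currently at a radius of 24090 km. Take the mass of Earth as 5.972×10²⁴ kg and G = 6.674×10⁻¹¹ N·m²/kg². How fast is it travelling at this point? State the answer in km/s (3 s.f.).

v ≈ 3.49 km/s

μ = GM = 6.674×10⁻¹¹ × 5.972×10²⁴ = 3.986×10¹⁴ m³/s².
Semi-major axis a = (r_p + r_a)/2 = 19088 km = 1.909×10⁷ m.
Vis-viva: v² = μ(2/r − 1/a) = 3.986×10¹⁴ × (8.302×10⁻⁸ − 5.239×10⁻⁸) = 1.221×10⁷ m²/s².
v = 3494 m/s = 3.494 km/s.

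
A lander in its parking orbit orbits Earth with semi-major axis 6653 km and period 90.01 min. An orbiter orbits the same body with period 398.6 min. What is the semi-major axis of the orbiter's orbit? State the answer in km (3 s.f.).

a₂ ≈ 17900 km

Kepler's third law: a³ ∝ T², so a₂ = a₁ (T₂/T₁)^(2/3).
T₂/T₁ = 4.428, (T₂/T₁)^(2/3) = 2.697.
a₂ = 6653 × 2.697 = 17940 km.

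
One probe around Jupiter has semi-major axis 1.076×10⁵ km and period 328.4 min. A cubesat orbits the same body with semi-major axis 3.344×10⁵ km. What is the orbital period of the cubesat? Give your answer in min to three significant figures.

Kepler's third law: T² ∝ a³, so T₂ = T₁ (a₂/a₁)^(3/2).
a₂/a₁ = 3.108, (a₂/a₁)^(3/2) = 5.479.
T₂ = 328.4 × 5.479 = 1799 min.

T₂ ≈ 1800 min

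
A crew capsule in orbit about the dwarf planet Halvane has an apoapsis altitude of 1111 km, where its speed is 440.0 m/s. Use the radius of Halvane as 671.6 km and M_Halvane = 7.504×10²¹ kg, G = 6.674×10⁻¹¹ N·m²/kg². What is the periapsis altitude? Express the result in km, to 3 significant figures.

periapsis altitude ≈ 265 km

μ = GM = 6.674×10⁻¹¹ × 7.504×10²¹ = 5.008×10¹¹ m³/s².
r_a = 671.6 + 1111 = 1782.6 km = 1.783×10⁶ m.
Specific energy ε = v²/2 − μ/r = -1.841×10⁵ J/kg, so a = −μ/(2ε) = 1.360×10⁶ m.
The apsides satisfy r_p + r_a = 2a, so the periapsis radius is 2a − r_a = 9.371×10⁵ m = 937.05 km.
Periapsis altitude = 937.05 − 671.6 = 265.45 km.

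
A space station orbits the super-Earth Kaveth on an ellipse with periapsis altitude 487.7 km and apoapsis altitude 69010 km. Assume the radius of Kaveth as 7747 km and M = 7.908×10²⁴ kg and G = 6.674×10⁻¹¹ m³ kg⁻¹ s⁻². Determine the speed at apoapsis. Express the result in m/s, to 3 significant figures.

μ = GM = 6.674×10⁻¹¹ × 7.908×10²⁴ = 5.278×10¹⁴ m³/s².
r_p = 7747 + 487.7 = 8234.7 km = 8.2347×10⁶ m.
r_a = 7747 + 69010 = 76757 km = 7.6757×10⁷ m.
Semi-major axis a = (r_p + r_a)/2 = 42496 km = 4.250×10⁷ m.
Vis-viva: v² = μ(2/r − 1/a) = 5.278×10¹⁴ × (2.606×10⁻⁸ − 2.353×10⁻⁸) = 1.332×10⁶ m²/s².
v = 1154 m/s.

v ≈ 1150 m/s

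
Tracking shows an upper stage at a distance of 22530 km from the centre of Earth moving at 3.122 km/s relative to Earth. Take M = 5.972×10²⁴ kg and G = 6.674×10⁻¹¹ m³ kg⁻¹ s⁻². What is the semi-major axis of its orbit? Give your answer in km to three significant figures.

a ≈ 15500 km

μ = GM = 6.674×10⁻¹¹ × 5.972×10²⁴ = 3.986×10¹⁴ m³/s².
r = 2.253×10⁷ m.
Specific orbital energy ε = v²/2 − μ/r = (3122)²/2 − 3.986×10¹⁴/2.253×10⁷ = -1.282×10⁷ J/kg.
Since ε = −μ/(2a), a = −μ/(2ε) = 1.555×10⁷ m = 15548 km.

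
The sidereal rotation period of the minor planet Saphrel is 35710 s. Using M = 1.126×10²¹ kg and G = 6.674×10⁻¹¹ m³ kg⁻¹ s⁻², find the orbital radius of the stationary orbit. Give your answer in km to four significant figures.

μ = GM = 6.674×10⁻¹¹ × 1.126×10²¹ = 7.515×10¹⁰ m³/s².
A synchronous orbit has period T, so by Kepler's third law a = (μT²/4π²)^(1/3).
μT²/4π² = 7.515×10¹⁰ × (3.571×10⁴)² / 39.48 = 2.427×10¹⁸ m³.
a = 1.344×10⁶ m = 1343.9 km.

r_sync ≈ 1344 km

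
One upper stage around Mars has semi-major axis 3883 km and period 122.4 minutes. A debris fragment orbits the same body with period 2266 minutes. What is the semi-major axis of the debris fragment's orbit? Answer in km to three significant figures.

a₂ ≈ 27200 km

Kepler's third law: a³ ∝ T², so a₂ = a₁ (T₂/T₁)^(2/3).
T₂/T₁ = 18.51, (T₂/T₁)^(2/3) = 6.998.
a₂ = 3883 × 6.998 = 27170 km.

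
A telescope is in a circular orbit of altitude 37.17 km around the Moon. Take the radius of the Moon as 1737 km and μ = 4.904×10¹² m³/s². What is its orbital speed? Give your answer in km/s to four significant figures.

r = 1737 + 37.17 = 1774.2 km = 1.7742×10⁶ m.
For a circular orbit v = √(μ/r) = √(4.904×10¹² / 1.774×10⁶) = √(2.764×10⁶) = 1663 m/s.
That is 1.663 km/s.

v ≈ 1.663 km/s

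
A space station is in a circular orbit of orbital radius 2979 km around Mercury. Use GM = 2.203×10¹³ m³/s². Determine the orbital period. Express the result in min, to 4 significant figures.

T ≈ 114.7 min

r = 2979 km = 2.979×10⁶ m.
Kepler's third law: T = 2π√(r³/μ) = 2π√((2.979×10⁶)³ / 2.203×10¹³).
r³/μ = 1.200×10⁶ s², so T = 2π × 1.095×10³ = 6.883×10³ s.
Converting: 6.883×10³ s ÷ 60.00 = 114.7 min.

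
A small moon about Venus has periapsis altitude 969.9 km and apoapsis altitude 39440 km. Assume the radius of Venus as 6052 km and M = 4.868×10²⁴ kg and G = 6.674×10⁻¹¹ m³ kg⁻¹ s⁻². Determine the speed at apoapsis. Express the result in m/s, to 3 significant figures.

v ≈ 1380 m/s

μ = GM = 6.674×10⁻¹¹ × 4.868×10²⁴ = 3.249×10¹⁴ m³/s².
r_p = 6052 + 969.9 = 7021.9 km = 7.0219×10⁶ m.
r_a = 6052 + 39440 = 45492 km = 4.5492×10⁷ m.
Semi-major axis a = (r_p + r_a)/2 = 26257 km = 2.626×10⁷ m.
Vis-viva: v² = μ(2/r − 1/a) = 3.249×10¹⁴ × (4.396×10⁻⁸ − 3.809×10⁻⁸) = 1.910×10⁶ m²/s².
v = 1382 m/s.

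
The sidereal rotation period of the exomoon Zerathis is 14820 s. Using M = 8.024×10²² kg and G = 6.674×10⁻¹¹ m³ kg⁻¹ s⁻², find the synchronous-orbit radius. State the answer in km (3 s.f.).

μ = GM = 6.674×10⁻¹¹ × 8.024×10²² = 5.355×10¹² m³/s².
A synchronous orbit has period T, so by Kepler's third law a = (μT²/4π²)^(1/3).
μT²/4π² = 5.355×10¹² × (1.482×10⁴)² / 39.48 = 2.979×10¹⁹ m³.
a = 3.100×10⁶ m = 3100.1 km.

r_sync ≈ 3100 km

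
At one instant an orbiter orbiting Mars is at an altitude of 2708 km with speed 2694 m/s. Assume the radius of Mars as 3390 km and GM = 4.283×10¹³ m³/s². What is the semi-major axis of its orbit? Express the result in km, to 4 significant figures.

a ≈ 6308 km

r = 3390 + 2708 = 6098.0 km = 6.098×10⁶ m.
Specific orbital energy ε = v²/2 − μ/r = (2694)²/2 − 4.283×10¹³/6.098×10⁶ = -3.395×10⁶ J/kg.
Since ε = −μ/(2a), a = −μ/(2ε) = 6.308×10⁶ m = 6308.2 km.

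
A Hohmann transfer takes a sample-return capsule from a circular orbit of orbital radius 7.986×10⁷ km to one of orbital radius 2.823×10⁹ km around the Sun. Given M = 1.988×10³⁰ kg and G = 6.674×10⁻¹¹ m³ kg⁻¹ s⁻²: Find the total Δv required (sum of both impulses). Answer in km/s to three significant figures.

Δv_total ≈ 21.3 km/s

μ = GM = 6.674×10⁻¹¹ × 1.988×10³⁰ = 1.327×10²⁰ m³/s².
r₁ = 7.986×10⁷ km = 7.986×10¹⁰ m.
r₂ = 2.823×10⁹ km = 2.823×10¹² m.
Transfer ellipse a_t = (r₁ + r₂)/2 = 1.451×10¹² m.
At r₁: circular v_c1 = √(μ/r₁) = 40760 m/s; transfer-perihelion v_p = √[μ(2/r₁ − 1/a_t)] = 56850 m/s.
Δv₁ = v_p − v_c1 = 16080 m/s.
At r₂: circular v_c2 = √(μ/r₂) = 6856 m/s; transfer-aphelion v_a = √[μ(2/r₂ − 1/a_t)] = 1608 m/s.
Δv₂ = v_c2 − v_a = 5248 m/s.
Total Δv = Δv₁ + Δv₂ = 21330 m/s = 21.33 km/s.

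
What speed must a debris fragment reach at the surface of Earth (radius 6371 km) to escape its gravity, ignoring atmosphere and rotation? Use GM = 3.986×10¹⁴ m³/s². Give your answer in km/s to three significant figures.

r = R = 6.371×10⁶ m.
Escape speed v_esc = √(2μ/r) = √(2 × 3.986×10¹⁴ / 6.371×10⁶) = √(1.251×10⁸) = 11190 m/s.
= 11.19 km/s.

v_esc ≈ 11.2 km/s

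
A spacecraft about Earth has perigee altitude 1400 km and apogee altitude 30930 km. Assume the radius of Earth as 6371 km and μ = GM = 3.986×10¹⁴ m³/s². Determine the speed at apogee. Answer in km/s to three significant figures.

v ≈ 1.92 km/s

r_p = 6371 + 1400 = 7771.0 km = 7.7710×10⁶ m.
r_a = 6371 + 30930 = 37301 km = 3.7301×10⁷ m.
Semi-major axis a = (r_p + r_a)/2 = 22536 km = 2.254×10⁷ m.
Vis-viva: v² = μ(2/r − 1/a) = 3.986×10¹⁴ × (5.362×10⁻⁸ − 4.437×10⁻⁸) = 3.685×10⁶ m²/s².
v = 1920 m/s = 1.920 km/s.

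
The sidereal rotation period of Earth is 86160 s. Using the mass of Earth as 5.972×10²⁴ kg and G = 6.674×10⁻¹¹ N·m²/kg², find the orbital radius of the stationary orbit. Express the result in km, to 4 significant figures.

μ = GM = 6.674×10⁻¹¹ × 5.972×10²⁴ = 3.986×10¹⁴ m³/s².
A synchronous orbit has period T, so by Kepler's third law a = (μT²/4π²)^(1/3).
μT²/4π² = 3.986×10¹⁴ × (8.616×10⁴)² / 39.48 = 7.495×10²² m³.
a = 4.216×10⁷ m = 42162 km.

r_sync ≈ 42160 km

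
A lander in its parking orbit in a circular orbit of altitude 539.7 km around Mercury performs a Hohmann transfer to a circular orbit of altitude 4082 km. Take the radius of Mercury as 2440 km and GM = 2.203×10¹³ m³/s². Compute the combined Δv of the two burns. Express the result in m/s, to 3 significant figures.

r₁ = 2440 + 539.7 = 2979.7 km = 2.9797×10⁶ m.
r₂ = 2440 + 4082 = 6522.0 km = 6.5220×10⁶ m.
Transfer ellipse a_t = (r₁ + r₂)/2 = 4.751×10⁶ m.
At r₁: circular v_c1 = √(μ/r₁) = 2719 m/s; transfer-periherm v_p = √[μ(2/r₁ − 1/a_t)] = 3186 m/s.
Δv₁ = v_p − v_c1 = 466.8 m/s.
At r₂: circular v_c2 = √(μ/r₂) = 1838 m/s; transfer-apoherm v_a = √[μ(2/r₂ − 1/a_t)] = 1456 m/s.
Δv₂ = v_c2 − v_a = 382.4 m/s.
Total Δv = Δv₁ + Δv₂ = 849.1 m/s.

Δv_total ≈ 849 m/s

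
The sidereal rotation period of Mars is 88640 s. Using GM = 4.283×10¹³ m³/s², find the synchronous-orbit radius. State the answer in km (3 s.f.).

A synchronous orbit has period T, so by Kepler's third law a = (μT²/4π²)^(1/3).
μT²/4π² = 4.283×10¹³ × (8.864×10⁴)² / 39.48 = 8.524×10²¹ m³.
a = 2.043×10⁷ m = 20428 km.

r_sync ≈ 20400 km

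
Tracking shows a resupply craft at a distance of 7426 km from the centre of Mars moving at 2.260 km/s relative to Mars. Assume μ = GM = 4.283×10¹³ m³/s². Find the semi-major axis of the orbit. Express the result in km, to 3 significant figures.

r = 7.426×10⁶ m.
Specific orbital energy ε = v²/2 − μ/r = (2260)²/2 − 4.283×10¹³/7.426×10⁶ = -3.214×10⁶ J/kg.
Since ε = −μ/(2a), a = −μ/(2ε) = 6.664×10⁶ m = 6663.5 km.

a ≈ 6660 km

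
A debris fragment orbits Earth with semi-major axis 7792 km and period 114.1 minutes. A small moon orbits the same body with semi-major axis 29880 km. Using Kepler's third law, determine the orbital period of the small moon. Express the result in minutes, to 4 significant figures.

Kepler's third law: T² ∝ a³, so T₂ = T₁ (a₂/a₁)^(3/2).
a₂/a₁ = 3.835, (a₂/a₁)^(3/2) = 7.509.
T₂ = 114.1 × 7.509 = 856.8 minutes.

T₂ ≈ 856.8 minutes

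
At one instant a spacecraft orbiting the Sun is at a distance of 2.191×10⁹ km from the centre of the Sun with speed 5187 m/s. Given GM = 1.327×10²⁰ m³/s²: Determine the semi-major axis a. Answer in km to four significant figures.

r = 2.191×10¹² m.
Vis-viva rearranged: 1/a = 2/r − v²/μ = 9.128×10⁻¹³ − 2.028×10⁻¹³ = 7.101×10⁻¹³ m⁻¹.
a = 1.408×10¹² m = 1.4083×10⁹ km.

a ≈ 1.408×10⁹ km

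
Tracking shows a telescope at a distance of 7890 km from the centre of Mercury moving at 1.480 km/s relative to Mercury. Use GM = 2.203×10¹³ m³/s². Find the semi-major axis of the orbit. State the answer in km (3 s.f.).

r = 7.890×10⁶ m.
Vis-viva rearranged: 1/a = 2/r − v²/μ = 2.535×10⁻⁷ − 9.943×10⁻⁸ = 1.541×10⁻⁷ m⁻¹.
a = 6.491×10⁶ m = 6491.1 km.

a ≈ 6490 km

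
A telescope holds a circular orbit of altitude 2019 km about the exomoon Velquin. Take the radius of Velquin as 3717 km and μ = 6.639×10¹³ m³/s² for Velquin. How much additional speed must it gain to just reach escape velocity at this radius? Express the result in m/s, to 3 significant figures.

Δv ≈ 1410 m/s

r = 3717 + 2019 = 5736.0 km = 5.7360×10⁶ m.
Circular speed v_c = √(μ/r) = 3402 m/s.
Escape speed v_esc = √(2μ/r) = √2 × v_c = 4811 m/s.
Δv = v_esc − v_c = 1409 m/s.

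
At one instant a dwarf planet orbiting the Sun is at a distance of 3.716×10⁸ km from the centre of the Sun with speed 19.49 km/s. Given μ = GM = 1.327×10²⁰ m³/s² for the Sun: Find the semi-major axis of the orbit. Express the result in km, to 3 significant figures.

r = 3.716×10¹¹ m.
Vis-viva rearranged: 1/a = 2/r − v²/μ = 5.382×10⁻¹² − 2.863×10⁻¹² = 2.520×10⁻¹² m⁻¹.
a = 3.969×10¹¹ m = 3.9689×10⁸ km.

a ≈ 3.97×10⁸ km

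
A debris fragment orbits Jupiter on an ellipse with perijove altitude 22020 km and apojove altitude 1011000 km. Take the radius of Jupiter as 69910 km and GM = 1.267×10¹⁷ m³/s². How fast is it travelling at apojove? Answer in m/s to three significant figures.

v ≈ 4290 m/s

r_p = 69910 + 22020 = 91930 km = 9.1930×10⁷ m.
r_a = 69910 + 1011000 = 1080900 km = 1.0809×10⁹ m.
Semi-major axis a = (r_p + r_a)/2 = 5.8642×10⁵ km = 5.864×10⁸ m.
Vis-viva: v² = μ(2/r − 1/a) = 1.267×10¹⁷ × (1.850×10⁻⁹ − 1.705×10⁻⁹) = 1.838×10⁷ m²/s².
v = 4287 m/s.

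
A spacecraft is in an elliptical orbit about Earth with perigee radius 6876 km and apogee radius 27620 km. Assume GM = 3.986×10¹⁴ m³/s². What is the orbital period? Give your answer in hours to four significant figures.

T ≈ 6.262 hours

Semi-major axis a = (r_p + r_a)/2 = (6876.0 + 27620)/2 = 17248 km = 1.725×10⁷ m.
By Kepler's third law T = 2π√(a³/μ) = 2π × 3.588×10³ = 2.254×10⁴ s.
= 6.262 hours.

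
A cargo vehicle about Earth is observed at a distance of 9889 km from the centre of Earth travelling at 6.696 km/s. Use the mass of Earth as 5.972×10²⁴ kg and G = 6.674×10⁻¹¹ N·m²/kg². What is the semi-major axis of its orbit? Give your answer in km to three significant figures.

μ = GM = 6.674×10⁻¹¹ × 5.972×10²⁴ = 3.986×10¹⁴ m³/s².
r = 9.889×10⁶ m.
Vis-viva rearranged: 1/a = 2/r − v²/μ = 2.022×10⁻⁷ − 1.125×10⁻⁷ = 8.975×10⁻⁸ m⁻¹.
a = 1.114×10⁷ m = 11142 km.

a ≈ 11100 km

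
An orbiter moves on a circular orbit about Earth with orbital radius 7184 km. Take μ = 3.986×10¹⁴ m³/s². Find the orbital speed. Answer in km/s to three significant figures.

r = 7184 km = 7.184×10⁶ m.
For a circular orbit v = √(μ/r) = √(3.986×10¹⁴ / 7.184×10⁶) = √(5.548×10⁷) = 7449 m/s.
That is 7.449 km/s.

v ≈ 7.45 km/s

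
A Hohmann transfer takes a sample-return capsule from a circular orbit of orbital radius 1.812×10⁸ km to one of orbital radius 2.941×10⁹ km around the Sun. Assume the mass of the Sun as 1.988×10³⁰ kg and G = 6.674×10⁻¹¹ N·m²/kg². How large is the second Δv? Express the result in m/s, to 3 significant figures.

μ = GM = 6.674×10⁻¹¹ × 1.988×10³⁰ = 1.327×10²⁰ m³/s².
r₁ = 1.812×10⁸ km = 1.812×10¹¹ m.
r₂ = 2.941×10⁹ km = 2.941×10¹² m.
Transfer ellipse a_t = (r₁ + r₂)/2 = 1.561×10¹² m.
At r₁: circular v_c1 = √(μ/r₁) = 27060 m/s; transfer-perihelion v_p = √[μ(2/r₁ − 1/a_t)] = 37140 m/s.
At r₂: circular v_c2 = √(μ/r₂) = 6717 m/s; transfer-aphelion v_a = √[μ(2/r₂ − 1/a_t)] = 2288 m/s.
Δv₂ = v_c2 − v_a = 4428 m/s.

Δv ≈ 4430 m/s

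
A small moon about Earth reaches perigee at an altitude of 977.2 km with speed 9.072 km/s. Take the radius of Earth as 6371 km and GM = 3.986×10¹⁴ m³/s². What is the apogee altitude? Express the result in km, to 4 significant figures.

apogee altitude ≈ 16720 km

r_p = 6371 + 977.2 = 7348.2 km = 7.348×10⁶ m.
Specific energy ε = v²/2 − μ/r = -1.309×10⁷ J/kg, so a = −μ/(2ε) = 1.522×10⁷ m.
The apsides satisfy r_p + r_a = 2a, so the apogee radius is 2a − r_p = 2.309×10⁷ m = 23093 km.
Apogee altitude = 23093 − 6371 = 16722 km.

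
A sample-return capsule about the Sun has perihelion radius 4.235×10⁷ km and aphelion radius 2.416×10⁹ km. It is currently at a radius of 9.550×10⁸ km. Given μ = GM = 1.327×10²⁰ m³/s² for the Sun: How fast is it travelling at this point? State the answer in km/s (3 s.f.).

v ≈ 13.0 km/s

Semi-major axis a = (r_p + r_a)/2 = 1.2292×10⁹ km = 1.229×10¹² m.
Vis-viva: v² = μ(2/r − 1/a) = 1.327×10²⁰ × (2.094×10⁻¹² − 8.136×10⁻¹³) = 1.699×10⁸ m²/s².
v = 13040 m/s = 13.04 km/s.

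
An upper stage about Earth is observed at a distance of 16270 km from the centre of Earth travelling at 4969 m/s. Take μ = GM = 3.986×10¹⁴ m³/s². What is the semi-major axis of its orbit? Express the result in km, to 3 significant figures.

a ≈ 16400 km

r = 1.627×10⁷ m.
Vis-viva rearranged: 1/a = 2/r − v²/μ = 1.229×10⁻⁷ − 6.194×10⁻⁸ = 6.098×10⁻⁸ m⁻¹.
a = 1.640×10⁷ m = 16398 km.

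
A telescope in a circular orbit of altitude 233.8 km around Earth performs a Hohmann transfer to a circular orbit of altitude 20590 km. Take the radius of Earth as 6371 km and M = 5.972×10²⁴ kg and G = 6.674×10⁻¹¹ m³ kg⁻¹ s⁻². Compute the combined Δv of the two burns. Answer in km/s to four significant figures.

Δv_total ≈ 3.511 km/s

μ = GM = 6.674×10⁻¹¹ × 5.972×10²⁴ = 3.986×10¹⁴ m³/s².
r₁ = 6371 + 233.8 = 6604.8 km = 6.6048×10⁶ m.
r₂ = 6371 + 20590 = 26961 km = 2.6961×10⁷ m.
Transfer ellipse a_t = (r₁ + r₂)/2 = 1.678×10⁷ m.
At r₁: circular v_c1 = √(μ/r₁) = 7768 m/s; transfer-perigee v_p = √[μ(2/r₁ − 1/a_t)] = 9846 m/s.
Δv₁ = v_p − v_c1 = 2078 m/s.
At r₂: circular v_c2 = √(μ/r₂) = 3845 m/s; transfer-apogee v_a = √[μ(2/r₂ − 1/a_t)] = 2412 m/s.
Δv₂ = v_c2 − v_a = 1433 m/s.
Total Δv = Δv₁ + Δv₂ = 3511 m/s = 3.511 km/s.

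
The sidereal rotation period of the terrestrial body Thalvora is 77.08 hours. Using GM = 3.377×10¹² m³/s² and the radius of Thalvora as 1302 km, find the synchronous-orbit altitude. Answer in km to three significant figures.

h_sync ≈ 17400 km

T = 77.08 hours = 2.775×10⁵ s.
A synchronous orbit has period T, so by Kepler's third law a = (μT²/4π²)^(1/3).
μT²/4π² = 3.377×10¹² × (2.775×10⁵)² / 39.48 = 6.587×10²¹ m³.
a = 1.875×10⁷ m = 18745 km.
Altitude h = a − R = 18745 − 1302 = 17443 km.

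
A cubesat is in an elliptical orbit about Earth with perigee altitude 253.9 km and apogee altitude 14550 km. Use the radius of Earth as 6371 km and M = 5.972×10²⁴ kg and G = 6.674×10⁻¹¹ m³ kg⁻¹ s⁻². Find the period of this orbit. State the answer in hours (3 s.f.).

T ≈ 4.47 hours

μ = GM = 6.674×10⁻¹¹ × 5.972×10²⁴ = 3.986×10¹⁴ m³/s².
r_p = 6371 + 253.9 = 6624.9 km = 6.6249×10⁶ m.
r_a = 6371 + 14550 = 20921 km = 2.0921×10⁷ m.
Semi-major axis a = (r_p + r_a)/2 = (6624.9 + 20921)/2 = 13773 km = 1.377×10⁷ m.
By Kepler's third law T = 2π√(a³/μ) = 2π × 2.560×10³ = 1.609×10⁴ s.
= 4.469 hours.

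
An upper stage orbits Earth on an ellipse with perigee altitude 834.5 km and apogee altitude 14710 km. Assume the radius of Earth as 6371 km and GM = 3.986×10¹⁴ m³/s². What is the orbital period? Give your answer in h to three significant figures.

T ≈ 4.65 h

r_p = 6371 + 834.5 = 7205.5 km = 7.2055×10⁶ m.
r_a = 6371 + 14710 = 21081 km = 2.1081×10⁷ m.
Semi-major axis a = (r_p + r_a)/2 = (7205.5 + 21081)/2 = 14143 km = 1.414×10⁷ m.
By Kepler's third law T = 2π√(a³/μ) = 2π × 2.664×10³ = 1.674×10⁴ s.
= 4.650 h.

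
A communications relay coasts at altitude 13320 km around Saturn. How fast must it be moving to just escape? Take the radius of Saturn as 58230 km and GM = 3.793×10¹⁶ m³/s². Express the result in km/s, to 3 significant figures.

v_esc ≈ 32.6 km/s

r = 58230 + 13320 = 71550 km = 7.1550×10⁷ m.
Escape speed v_esc = √(2μ/r) = √(2 × 3.793×10¹⁶ / 7.155×10⁷) = √(1.060×10⁹) = 32560 m/s.
= 32.56 km/s.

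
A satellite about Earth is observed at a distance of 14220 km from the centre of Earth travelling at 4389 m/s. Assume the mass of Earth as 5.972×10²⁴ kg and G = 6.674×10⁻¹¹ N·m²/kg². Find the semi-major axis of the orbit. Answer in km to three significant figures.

a ≈ 10800 km

μ = GM = 6.674×10⁻¹¹ × 5.972×10²⁴ = 3.986×10¹⁴ m³/s².
r = 1.422×10⁷ m.
Vis-viva rearranged: 1/a = 2/r − v²/μ = 1.406×10⁻⁷ − 4.833×10⁻⁸ = 9.232×10⁻⁸ m⁻¹.
a = 1.083×10⁷ m = 10832 km.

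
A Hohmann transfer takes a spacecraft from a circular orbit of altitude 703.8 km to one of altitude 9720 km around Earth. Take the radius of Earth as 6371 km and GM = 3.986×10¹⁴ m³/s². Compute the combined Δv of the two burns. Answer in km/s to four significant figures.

r₁ = 6371 + 703.8 = 7074.8 km = 7.0748×10⁶ m.
r₂ = 6371 + 9720 = 16091 km = 1.6091×10⁷ m.
Transfer ellipse a_t = (r₁ + r₂)/2 = 1.158×10⁷ m.
At r₁: circular v_c1 = √(μ/r₁) = 7506 m/s; transfer-perigee v_p = √[μ(2/r₁ − 1/a_t)] = 8847 m/s.
Δv₁ = v_p − v_c1 = 1341 m/s.
At r₂: circular v_c2 = √(μ/r₂) = 4977 m/s; transfer-apogee v_a = √[μ(2/r₂ − 1/a_t)] = 3890 m/s.
Δv₂ = v_c2 − v_a = 1087 m/s.
Total Δv = Δv₁ + Δv₂ = 2428 m/s = 2.428 km/s.

Δv_total ≈ 2.428 km/s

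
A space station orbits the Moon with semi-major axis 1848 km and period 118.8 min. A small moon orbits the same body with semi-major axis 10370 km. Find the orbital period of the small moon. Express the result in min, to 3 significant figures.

Kepler's third law: T² ∝ a³, so T₂ = T₁ (a₂/a₁)^(3/2).
a₂/a₁ = 5.611, (a₂/a₁)^(3/2) = 13.29.
T₂ = 118.8 × 13.29 = 1579 min.

T₂ ≈ 1580 min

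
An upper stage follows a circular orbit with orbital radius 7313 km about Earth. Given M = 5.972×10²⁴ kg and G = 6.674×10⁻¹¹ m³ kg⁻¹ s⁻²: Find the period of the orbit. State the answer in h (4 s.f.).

T ≈ 1.729 h

μ = GM = 6.674×10⁻¹¹ × 5.972×10²⁴ = 3.986×10¹⁴ m³/s².
r = 7313 km = 7.313×10⁶ m.
Kepler's third law: T = 2π√(r³/μ) = 2π√((7.313×10⁶)³ / 3.986×10¹⁴).
r³/μ = 9.813×10⁵ s², so T = 2π × 9.906×10² = 6.224×10³ s.
Converting: 6.224×10³ s ÷ 3600 = 1.729 h.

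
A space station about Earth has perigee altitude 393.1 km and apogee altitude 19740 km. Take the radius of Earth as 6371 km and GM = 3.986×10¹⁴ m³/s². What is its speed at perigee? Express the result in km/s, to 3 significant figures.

r_p = 6371 + 393.1 = 6764.1 km = 6.7641×10⁶ m.
r_a = 6371 + 19740 = 26111 km = 2.6111×10⁷ m.
Semi-major axis a = (r_p + r_a)/2 = 16438 km = 1.644×10⁷ m.
Vis-viva: v² = μ(2/r − 1/a) = 3.986×10¹⁴ × (2.957×10⁻⁷ − 6.084×10⁻⁸) = 9.361×10⁷ m²/s².
v = 9675 m/s = 9.675 km/s.

v ≈ 9.68 km/s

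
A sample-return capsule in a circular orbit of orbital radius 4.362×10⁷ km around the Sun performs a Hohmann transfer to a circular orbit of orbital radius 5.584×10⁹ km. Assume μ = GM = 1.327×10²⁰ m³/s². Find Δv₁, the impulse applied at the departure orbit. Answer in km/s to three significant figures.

r₁ = 4.362×10⁷ km = 4.362×10¹⁰ m.
r₂ = 5.584×10⁹ km = 5.584×10¹² m.
Transfer ellipse a_t = (r₁ + r₂)/2 = 2.814×10¹² m.
At r₁: circular v_c1 = √(μ/r₁) = 55160 m/s; transfer-perihelion v_p = √[μ(2/r₁ − 1/a_t)] = 77700 m/s.
Δv₁ = v_p − v_c1 = 22540 m/s.
= 22.54 km/s.

Δv ≈ 22.5 km/s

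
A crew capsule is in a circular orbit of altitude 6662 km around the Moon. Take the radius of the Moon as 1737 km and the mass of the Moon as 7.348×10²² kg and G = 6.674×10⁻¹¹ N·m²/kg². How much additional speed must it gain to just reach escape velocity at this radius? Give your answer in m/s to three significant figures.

Δv ≈ 317 m/s

μ = GM = 6.674×10⁻¹¹ × 7.348×10²² = 4.904×10¹² m³/s².
r = 1737 + 6662 = 8399.0 km = 8.3990×10⁶ m.
Circular speed v_c = √(μ/r) = 764.1 m/s.
Escape speed v_esc = √(2μ/r) = √2 × v_c = 1081 m/s.
Δv = v_esc − v_c = 316.5 m/s.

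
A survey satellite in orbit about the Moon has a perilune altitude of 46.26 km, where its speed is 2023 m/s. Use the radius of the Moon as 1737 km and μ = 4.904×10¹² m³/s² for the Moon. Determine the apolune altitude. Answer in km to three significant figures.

r_p = 1737 + 46.26 = 1783.3 km = 1.783×10⁶ m.
Specific energy ε = v²/2 − μ/r = -7.038×10⁵ J/kg, so a = −μ/(2ε) = 3.484×10⁶ m.
The apsides satisfy r_p + r_a = 2a, so the apolune radius is 2a − r_p = 5.185×10⁶ m = 5185.1 km.
Apolune altitude = 5185.1 − 1737 = 3448.1 km.

apolune altitude ≈ 3450 km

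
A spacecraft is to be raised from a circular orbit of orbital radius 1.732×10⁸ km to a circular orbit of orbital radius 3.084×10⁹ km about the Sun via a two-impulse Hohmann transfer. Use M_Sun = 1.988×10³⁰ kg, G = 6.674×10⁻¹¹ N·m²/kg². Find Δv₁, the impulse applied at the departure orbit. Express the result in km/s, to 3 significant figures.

Δv ≈ 10.4 km/s

μ = GM = 6.674×10⁻¹¹ × 1.988×10³⁰ = 1.327×10²⁰ m³/s².
r₁ = 1.732×10⁸ km = 1.732×10¹¹ m.
r₂ = 3.084×10⁹ km = 3.084×10¹² m.
Transfer ellipse a_t = (r₁ + r₂)/2 = 1.629×10¹² m.
At r₁: circular v_c1 = √(μ/r₁) = 27680 m/s; transfer-perihelion v_p = √[μ(2/r₁ − 1/a_t)] = 38090 m/s.
Δv₁ = v_p − v_c1 = 10410 m/s.
= 10.41 km/s.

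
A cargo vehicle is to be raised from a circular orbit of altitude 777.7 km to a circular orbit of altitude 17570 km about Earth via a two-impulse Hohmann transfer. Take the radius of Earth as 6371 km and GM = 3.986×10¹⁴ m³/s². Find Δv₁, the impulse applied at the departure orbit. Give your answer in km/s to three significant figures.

Δv ≈ 1.80 km/s

r₁ = 6371 + 777.7 = 7148.7 km = 7.1487×10⁶ m.
r₂ = 6371 + 17570 = 23941 km = 2.3941×10⁷ m.
Transfer ellipse a_t = (r₁ + r₂)/2 = 1.554×10⁷ m.
At r₁: circular v_c1 = √(μ/r₁) = 7467 m/s; transfer-perigee v_p = √[μ(2/r₁ − 1/a_t)] = 9267 m/s.
Δv₁ = v_p − v_c1 = 1800 m/s.
= 1.800 km/s.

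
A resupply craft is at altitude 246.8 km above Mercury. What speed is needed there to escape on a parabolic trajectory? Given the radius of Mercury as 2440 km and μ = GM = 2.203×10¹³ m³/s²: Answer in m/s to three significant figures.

r = 2440 + 246.8 = 2686.8 km = 2.6868×10⁶ m.
Escape speed v_esc = √(2μ/r) = √(2 × 2.203×10¹³ / 2.687×10⁶) = √(1.640×10⁷) = 4050 m/s.

v_esc ≈ 4050 m/s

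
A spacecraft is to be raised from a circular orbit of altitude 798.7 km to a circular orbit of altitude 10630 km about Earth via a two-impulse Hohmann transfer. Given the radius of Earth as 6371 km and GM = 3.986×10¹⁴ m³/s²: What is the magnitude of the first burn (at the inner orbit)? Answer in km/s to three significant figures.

r₁ = 6371 + 798.7 = 7169.7 km = 7.1697×10⁶ m.
r₂ = 6371 + 10630 = 17001 km = 1.7001×10⁷ m.
Transfer ellipse a_t = (r₁ + r₂)/2 = 1.209×10⁷ m.
At r₁: circular v_c1 = √(μ/r₁) = 7456 m/s; transfer-perigee v_p = √[μ(2/r₁ − 1/a_t)] = 8844 m/s.
Δv₁ = v_p − v_c1 = 1387 m/s.
= 1.387 km/s.

Δv ≈ 1.39 km/s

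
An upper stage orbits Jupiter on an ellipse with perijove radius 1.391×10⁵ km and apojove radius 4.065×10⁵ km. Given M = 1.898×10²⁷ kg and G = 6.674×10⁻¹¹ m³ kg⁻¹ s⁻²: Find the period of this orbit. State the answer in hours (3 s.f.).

T ≈ 22.1 hours

μ = GM = 6.674×10⁻¹¹ × 1.898×10²⁷ = 1.267×10¹⁷ m³/s².
Semi-major axis a = (r_p + r_a)/2 = (1.3910×10⁵ + 4.0650×10⁵)/2 = 2.7280×10⁵ km = 2.728×10⁸ m.
By Kepler's third law T = 2π√(a³/μ) = 2π × 1.266×10⁴ = 7.954×10⁴ s.
= 22.10 hours.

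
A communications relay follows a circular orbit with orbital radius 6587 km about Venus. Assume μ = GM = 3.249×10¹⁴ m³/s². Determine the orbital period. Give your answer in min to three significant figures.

r = 6587 km = 6.587×10⁶ m.
Kepler's third law: T = 2π√(r³/μ) = 2π√((6.587×10⁶)³ / 3.249×10¹⁴).
r³/μ = 8.797×10⁵ s², so T = 2π × 9.379×10² = 5.893×10³ s.
Converting: 5.893×10³ s ÷ 60.00 = 98.22 min.

T ≈ 98.2 min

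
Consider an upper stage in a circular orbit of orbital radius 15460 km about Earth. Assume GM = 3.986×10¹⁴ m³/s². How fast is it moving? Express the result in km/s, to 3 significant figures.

r = 15460 km = 1.546×10⁷ m.
For a circular orbit v = √(μ/r) = √(3.986×10¹⁴ / 1.546×10⁷) = √(2.578×10⁷) = 5078 m/s.
That is 5.078 km/s.

v ≈ 5.08 km/s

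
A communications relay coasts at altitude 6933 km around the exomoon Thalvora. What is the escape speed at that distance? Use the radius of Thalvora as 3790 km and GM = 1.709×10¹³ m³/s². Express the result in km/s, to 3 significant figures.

v_esc ≈ 1.79 km/s

r = 3790 + 6933 = 10723 km = 1.0723×10⁷ m.
Escape speed v_esc = √(2μ/r) = √(2 × 1.709×10¹³ / 1.072×10⁷) = √(3.188×10⁶) = 1785 m/s.
= 1.785 km/s.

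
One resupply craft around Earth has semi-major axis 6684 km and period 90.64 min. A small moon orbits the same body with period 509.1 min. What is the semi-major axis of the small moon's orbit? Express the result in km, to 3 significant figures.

Kepler's third law: a³ ∝ T², so a₂ = a₁ (T₂/T₁)^(2/3).
T₂/T₁ = 5.617, (T₂/T₁)^(2/3) = 3.160.
a₂ = 6684 × 3.160 = 21120 km.

a₂ ≈ 21100 km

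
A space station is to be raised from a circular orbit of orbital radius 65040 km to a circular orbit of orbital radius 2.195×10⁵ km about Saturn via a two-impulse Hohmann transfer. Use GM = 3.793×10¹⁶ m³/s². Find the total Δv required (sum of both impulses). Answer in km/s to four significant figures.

r₁ = 65040 km = 6.504×10⁷ m.
r₂ = 2.195×10⁵ km = 2.195×10⁸ m.
Transfer ellipse a_t = (r₁ + r₂)/2 = 1.423×10⁸ m.
At r₁: circular v_c1 = √(μ/r₁) = 24150 m/s; transfer-perikrone v_p = √[μ(2/r₁ − 1/a_t)] = 30000 m/s.
Δv₁ = v_p − v_c1 = 5847 m/s.
At r₂: circular v_c2 = √(μ/r₂) = 13150 m/s; transfer-apokrone v_a = √[μ(2/r₂ − 1/a_t)] = 8888 m/s.
Δv₂ = v_c2 − v_a = 4257 m/s.
Total Δv = Δv₁ + Δv₂ = 10100 m/s = 10.10 km/s.

Δv_total ≈ 10.10 km/s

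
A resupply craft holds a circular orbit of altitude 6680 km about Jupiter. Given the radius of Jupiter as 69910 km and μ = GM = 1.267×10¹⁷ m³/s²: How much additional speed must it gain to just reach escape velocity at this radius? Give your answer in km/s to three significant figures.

Δv ≈ 16.8 km/s

r = 69910 + 6680 = 76590 km = 7.6590×10⁷ m.
Circular speed v_c = √(μ/r) = 40670 m/s.
Escape speed v_esc = √(2μ/r) = √2 × v_c = 57520 m/s.
Δv = v_esc − v_c = 16850 m/s = 16.85 km/s.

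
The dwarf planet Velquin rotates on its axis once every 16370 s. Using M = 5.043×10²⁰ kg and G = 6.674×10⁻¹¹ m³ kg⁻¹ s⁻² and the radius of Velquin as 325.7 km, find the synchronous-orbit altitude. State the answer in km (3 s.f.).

h_sync ≈ 286 km

μ = GM = 6.674×10⁻¹¹ × 5.043×10²⁰ = 3.366×10¹⁰ m³/s².
A synchronous orbit has period T, so by Kepler's third law a = (μT²/4π²)^(1/3).
μT²/4π² = 3.366×10¹⁰ × (1.637×10⁴)² / 39.48 = 2.285×10¹⁷ m³.
a = 6.113×10⁵ m = 611.32 km.
Altitude h = a − R = 611.32 − 325.7 = 285.62 km.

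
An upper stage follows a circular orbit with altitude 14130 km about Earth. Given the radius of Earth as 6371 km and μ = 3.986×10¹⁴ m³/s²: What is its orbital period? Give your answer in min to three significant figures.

r = 6371 + 14130 = 20501 km = 2.0501×10⁷ m.
Kepler's third law: T = 2π√(r³/μ) = 2π√((2.050×10⁷)³ / 3.986×10¹⁴).
r³/μ = 2.162×10⁷ s², so T = 2π × 4.649×10³ = 2.921×10⁴ s.
Converting: 2.921×10⁴ s ÷ 60.00 = 486.9 min.

T ≈ 487 min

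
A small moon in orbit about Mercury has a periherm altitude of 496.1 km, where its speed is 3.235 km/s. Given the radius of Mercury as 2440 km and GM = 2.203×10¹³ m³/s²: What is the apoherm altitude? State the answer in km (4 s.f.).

r_p = 2440 + 496.1 = 2936.1 km = 2.936×10⁶ m.
Specific energy ε = v²/2 − μ/r = -2.271×10⁶ J/kg, so a = −μ/(2ε) = 4.851×10⁶ m.
The apsides satisfy r_p + r_a = 2a, so the apoherm radius is 2a − r_p = 6.766×10⁶ m = 6766.4 km.
Apoherm altitude = 6766.4 − 2440 = 4326.4 km.

apoherm altitude ≈ 4326 km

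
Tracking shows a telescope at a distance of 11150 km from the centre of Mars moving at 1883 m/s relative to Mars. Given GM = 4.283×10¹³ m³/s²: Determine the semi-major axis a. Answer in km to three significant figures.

r = 1.115×10⁷ m.
Vis-viva rearranged: 1/a = 2/r − v²/μ = 1.794×10⁻⁷ − 8.279×10⁻⁸ = 9.659×10⁻⁸ m⁻¹.
a = 1.035×10⁷ m = 10353 km.

a ≈ 10400 km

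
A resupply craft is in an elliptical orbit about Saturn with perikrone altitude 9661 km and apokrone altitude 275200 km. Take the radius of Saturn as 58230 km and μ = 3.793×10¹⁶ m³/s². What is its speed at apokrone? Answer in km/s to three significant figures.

v ≈ 6.20 km/s

r_p = 58230 + 9661 = 67891 km = 6.7891×10⁷ m.
r_a = 58230 + 275200 = 333430 km = 3.3343×10⁸ m.
Semi-major axis a = (r_p + r_a)/2 = 2.0066×10⁵ km = 2.007×10⁸ m.
Vis-viva: v² = μ(2/r − 1/a) = 3.793×10¹⁶ × (5.998×10⁻⁹ − 4.984×10⁻⁹) = 3.849×10⁷ m²/s².
v = 6204 m/s = 6.204 km/s.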